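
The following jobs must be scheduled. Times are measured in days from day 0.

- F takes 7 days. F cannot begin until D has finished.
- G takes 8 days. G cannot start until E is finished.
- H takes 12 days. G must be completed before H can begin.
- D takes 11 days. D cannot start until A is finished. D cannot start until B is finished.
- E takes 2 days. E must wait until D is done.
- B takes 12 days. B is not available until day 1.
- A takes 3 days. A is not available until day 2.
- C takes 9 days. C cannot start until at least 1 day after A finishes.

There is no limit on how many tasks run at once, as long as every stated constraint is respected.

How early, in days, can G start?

B cannot begin until its own release at day 1. It runs from day 1 to 1 + 12 = day 13.
After its own release at day 2, A can start at day 2 and finishes at day 5.
D has to wait for A (finishes day 5); B (finishes day 13). The latest of these is day 13, so D runs day 13 to 13 + 11 = day 24.
E cannot begin until D (finishes day 24). It runs from day 24 to 24 + 2 = day 26.
G waits on E (finishes day 26), so the earliest it can start is day 26.

26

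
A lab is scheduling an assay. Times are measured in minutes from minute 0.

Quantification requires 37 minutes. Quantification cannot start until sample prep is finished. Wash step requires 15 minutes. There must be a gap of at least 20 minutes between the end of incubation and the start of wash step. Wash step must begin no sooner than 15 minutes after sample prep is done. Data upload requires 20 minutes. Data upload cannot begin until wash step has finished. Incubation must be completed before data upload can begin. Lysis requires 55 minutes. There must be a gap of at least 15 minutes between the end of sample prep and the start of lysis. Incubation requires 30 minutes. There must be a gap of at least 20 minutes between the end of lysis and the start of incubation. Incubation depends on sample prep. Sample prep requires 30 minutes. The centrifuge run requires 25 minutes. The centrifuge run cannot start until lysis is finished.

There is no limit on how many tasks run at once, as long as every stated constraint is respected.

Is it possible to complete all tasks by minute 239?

Yes

Nothing blocks sample prep, so it runs from minute 0 to minute 30.
Quantification cannot begin until sample prep (finishes minute 30). It runs from minute 30 to 30 + 37 = minute 67.
After sample prep (finishes minute 30, plus 15-minute gap → minute 45), lysis can start at minute 45 and finishes at minute 100.
The centrifuge run waits on lysis (finishes minute 100), so it starts at minute 100 and finishes at 100 + 25 = minute 125.
For incubation: lysis (finishes minute 100, plus 20-minute gap → minute 120); sample prep (finishes minute 30). Taking the maximum gives a start of minute 120, and it finishes at 120 + 30 = minute 150.
Wash step cannot start until incubation (finishes minute 150, plus 20-minute gap → minute 170); sample prep (finishes minute 30, plus 15-minute gap → minute 45). The controlling bound is minute 170, so wash step finishes at 170 + 15 = minute 185.
Data upload has to wait for wash step (finishes minute 185); incubation (finishes minute 150). The latest of these is minute 185, so data upload runs minute 185 to 185 + 20 = minute 205.
Every task is finished by minute 205, which is no later than the deadline of 239, so the schedule is feasible.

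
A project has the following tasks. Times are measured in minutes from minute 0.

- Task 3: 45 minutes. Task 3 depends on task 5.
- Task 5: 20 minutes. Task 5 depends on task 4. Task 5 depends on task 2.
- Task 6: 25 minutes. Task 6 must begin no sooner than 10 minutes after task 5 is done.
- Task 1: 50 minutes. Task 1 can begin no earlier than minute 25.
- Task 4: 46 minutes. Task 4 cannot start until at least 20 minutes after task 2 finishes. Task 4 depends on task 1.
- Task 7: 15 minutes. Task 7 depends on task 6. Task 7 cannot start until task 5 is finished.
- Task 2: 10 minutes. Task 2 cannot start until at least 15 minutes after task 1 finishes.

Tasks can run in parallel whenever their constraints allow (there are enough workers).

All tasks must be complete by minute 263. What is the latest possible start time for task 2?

Task 3 must finish by minute 263; it takes 45 minutes, so it must start by 263 − 45 = minute 218.
Task 7 must finish by minute 263; it takes 15 minutes, so it must start by 263 − 15 = minute 248.
Task 6 must finish before task 7 (must start by minute 248). With a 25-minute duration, task 6 must start by 248 − 25 = minute 223.
For task 5: task 3 (must start by minute 218); task 6 (must start by minute 223, minus 10-minute gap → minute 213); task 7 (must start by minute 248). The most restrictive is minute 213; with a 20-minute duration, task 5 must start by minute 193.
Since task 5 (must start by minute 193) depends on it, task 4 must finish by minute 193. Backing off its 46-minute duration gives a latest start of minute 147.
Task 2 must finish in time for task 4 (must start by minute 147, minus 20-minute gap → minute 127); task 5 (must start by minute 193). The tightest is minute 127, so task 2 must start by 127 − 10 = minute 117.

117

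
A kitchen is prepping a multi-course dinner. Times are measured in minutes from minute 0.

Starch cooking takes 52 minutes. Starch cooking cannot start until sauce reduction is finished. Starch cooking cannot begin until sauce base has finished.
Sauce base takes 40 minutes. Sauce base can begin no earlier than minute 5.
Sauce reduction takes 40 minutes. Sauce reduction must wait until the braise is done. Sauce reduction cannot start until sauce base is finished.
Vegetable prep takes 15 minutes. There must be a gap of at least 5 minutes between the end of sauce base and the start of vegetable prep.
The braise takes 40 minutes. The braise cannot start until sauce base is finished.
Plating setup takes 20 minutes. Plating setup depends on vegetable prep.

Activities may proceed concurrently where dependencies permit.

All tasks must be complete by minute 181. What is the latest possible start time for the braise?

49

Starch cooking has no dependents, so it just needs to finish by minute 181. Starting by 181 − 52 = minute 129 achieves that.
Since starch cooking (must start by minute 129) depends on it, sauce reduction must finish by minute 129. Backing off its 40-minute duration gives a latest start of minute 89.
Since sauce reduction (must start by minute 89) depends on it, the braise must finish by minute 89. Backing off its 40-minute duration gives a latest start of minute 49.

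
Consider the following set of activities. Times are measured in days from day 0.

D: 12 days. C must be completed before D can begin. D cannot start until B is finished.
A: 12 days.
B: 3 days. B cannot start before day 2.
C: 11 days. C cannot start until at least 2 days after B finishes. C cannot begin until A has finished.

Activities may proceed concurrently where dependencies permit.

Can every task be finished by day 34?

No

After its own release at day 2, B can start at day 2 and finishes at day 5.
A has no prerequisites, so it starts at day 0 and finishes at day 12.
For C: B (finishes day 5, plus 2-day gap → day 7); A (finishes day 12). Taking the maximum gives a start of day 12, and it finishes at 12 + 11 = day 23.
D cannot start until C (finishes day 23); B (finishes day 5). The controlling bound is day 23, so D finishes at 23 + 12 = day 35.
The earliest everything can be done is day 35, which is after the deadline of 34, so it is not possible.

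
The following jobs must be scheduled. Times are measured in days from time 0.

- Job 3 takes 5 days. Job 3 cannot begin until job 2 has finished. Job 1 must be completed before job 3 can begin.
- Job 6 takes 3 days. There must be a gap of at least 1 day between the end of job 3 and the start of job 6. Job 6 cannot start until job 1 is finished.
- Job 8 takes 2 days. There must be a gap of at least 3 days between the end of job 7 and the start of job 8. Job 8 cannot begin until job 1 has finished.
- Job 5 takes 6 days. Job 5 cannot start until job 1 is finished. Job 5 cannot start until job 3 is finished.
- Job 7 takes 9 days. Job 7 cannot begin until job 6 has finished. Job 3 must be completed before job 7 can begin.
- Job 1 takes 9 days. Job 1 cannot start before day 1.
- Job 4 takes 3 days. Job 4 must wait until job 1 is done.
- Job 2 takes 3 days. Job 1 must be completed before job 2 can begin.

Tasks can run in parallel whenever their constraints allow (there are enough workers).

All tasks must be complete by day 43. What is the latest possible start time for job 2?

17

Job 5 must finish by day 43; it takes 6 days, so it must start by 43 − 6 = day 37.
To finish by day 43, job 8 (duration 2) must start no later than day 41.
Job 7 feeds into job 8 (must start by day 41, minus 3-day gap → day 38); so job 7 must finish by day 38 and therefore start by day 29.
Job 6 must finish before job 7 (must start by day 29). With a 3-day duration, job 6 must start by 29 − 3 = day 26.
For job 3: job 5 (must start by day 37); job 6 (must start by day 26, minus 1-day gap → day 25); job 7 (must start by day 29). The most restrictive is day 25; with a 5-day duration, job 3 must start by day 20.
Job 2 feeds into job 3 (must start by day 20); so job 2 must finish by day 20 and therefore start by day 17.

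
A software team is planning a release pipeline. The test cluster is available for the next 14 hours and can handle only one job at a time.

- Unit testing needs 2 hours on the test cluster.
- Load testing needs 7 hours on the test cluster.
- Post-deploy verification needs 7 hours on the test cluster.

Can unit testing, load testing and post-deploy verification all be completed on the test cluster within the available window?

No

Running back to back, the jobs need 2 + 7 + 7 = 16 hours on the test cluster.
Since 16 > 14, they cannot all fit.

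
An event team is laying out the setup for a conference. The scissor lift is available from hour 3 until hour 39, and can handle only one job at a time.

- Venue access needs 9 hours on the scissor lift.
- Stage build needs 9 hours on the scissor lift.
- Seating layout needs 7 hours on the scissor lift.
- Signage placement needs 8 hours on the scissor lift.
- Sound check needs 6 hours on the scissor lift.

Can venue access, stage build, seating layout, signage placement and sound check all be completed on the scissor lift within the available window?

No

The scissor lift window is 39 − 3 = 36 hours.
Running back to back, the jobs need 9 + 9 + 7 + 8 + 6 = 39 hours on the scissor lift.
Since 39 > 36, they cannot all fit.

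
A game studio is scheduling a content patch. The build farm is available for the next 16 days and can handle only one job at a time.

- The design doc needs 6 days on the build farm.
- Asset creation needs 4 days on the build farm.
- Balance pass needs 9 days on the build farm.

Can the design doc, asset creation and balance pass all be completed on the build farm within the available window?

Running back to back, the jobs need 6 + 4 + 9 = 19 days on the build farm.
Since 19 > 16, they cannot all fit.

No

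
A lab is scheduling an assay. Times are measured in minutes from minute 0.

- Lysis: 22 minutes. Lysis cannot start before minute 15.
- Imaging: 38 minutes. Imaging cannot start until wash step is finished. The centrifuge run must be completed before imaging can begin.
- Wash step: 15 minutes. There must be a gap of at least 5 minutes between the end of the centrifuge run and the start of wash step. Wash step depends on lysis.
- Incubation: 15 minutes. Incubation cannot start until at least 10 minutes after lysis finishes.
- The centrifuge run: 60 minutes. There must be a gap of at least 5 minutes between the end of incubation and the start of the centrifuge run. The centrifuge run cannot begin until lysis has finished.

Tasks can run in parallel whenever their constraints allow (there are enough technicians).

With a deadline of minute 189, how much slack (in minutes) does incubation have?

4

Lysis cannot begin until its own release at minute 15. It runs from minute 15 to 15 + 22 = minute 37.
Incubation waits on lysis (finishes minute 37, plus 10-minute gap → minute 47), so it starts at minute 47 and finishes at 47 + 15 = minute 62.

Working backward from the deadline:
Imaging has no dependents, so it just needs to finish by minute 189. Starting by 189 − 38 = minute 151 achieves that.
Since imaging (must start by minute 151) depends on it, wash step must finish by minute 151. Backing off its 15-minute duration gives a latest start of minute 136.
The centrifuge run must finish in time for wash step (must start by minute 136, minus 5-minute gap → minute 131); imaging (must start by minute 151). The tightest is minute 131, so the centrifuge run must start by 131 − 60 = minute 71.
Incubation has to be done before the centrifuge run (must start by minute 71, minus 5-minute gap → minute 66). That means finishing by minute 66, i.e. starting by 66 − 15 = minute 51.
So incubation can start as early as minute 47 and as late as minute 51, giving 51 − 47 = 4 minutes of slack.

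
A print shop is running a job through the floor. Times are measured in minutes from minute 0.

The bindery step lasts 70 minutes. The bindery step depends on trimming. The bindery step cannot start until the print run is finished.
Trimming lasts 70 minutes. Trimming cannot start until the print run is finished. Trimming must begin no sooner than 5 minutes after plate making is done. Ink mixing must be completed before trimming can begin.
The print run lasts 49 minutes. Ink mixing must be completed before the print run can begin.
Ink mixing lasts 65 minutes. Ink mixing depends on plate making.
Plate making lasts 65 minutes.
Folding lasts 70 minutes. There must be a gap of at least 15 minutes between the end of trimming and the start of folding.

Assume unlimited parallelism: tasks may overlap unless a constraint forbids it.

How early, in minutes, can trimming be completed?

249

Plate making can start immediately at minute 0; it finishes at minute 65.
Ink mixing cannot begin until plate making (finishes minute 65). It runs from minute 65 to 65 + 65 = minute 130.
After ink mixing (finishes minute 130), the print run can start at minute 130 and finishes at minute 179.
Trimming needs all of the print run (finishes minute 179); plate making (finishes minute 65, plus 5-minute gap → minute 70); ink mixing (finishes minute 130). That puts its earliest start at minute 179; it finishes at 179 + 70 = minute 249.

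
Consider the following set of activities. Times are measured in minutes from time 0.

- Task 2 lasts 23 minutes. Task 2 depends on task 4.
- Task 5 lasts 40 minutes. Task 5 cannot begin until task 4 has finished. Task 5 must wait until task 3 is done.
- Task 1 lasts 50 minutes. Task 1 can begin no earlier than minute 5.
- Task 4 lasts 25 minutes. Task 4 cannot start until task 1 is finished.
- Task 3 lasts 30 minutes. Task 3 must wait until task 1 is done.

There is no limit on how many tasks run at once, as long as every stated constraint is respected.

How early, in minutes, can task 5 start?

85

After its own release at minute 5, task 1 can start at minute 5 and finishes at minute 55.
Task 4 cannot begin until task 1 (finishes minute 55). It runs from minute 55 to 55 + 25 = minute 80.
Task 3 waits on task 1 (finishes minute 55), so it starts at minute 55 and finishes at 55 + 30 = minute 85.
Task 5 waits on task 4 (finishes minute 80); task 3 (finishes minute 85). The latest of these is minute 85, which is the earliest task 5 can start.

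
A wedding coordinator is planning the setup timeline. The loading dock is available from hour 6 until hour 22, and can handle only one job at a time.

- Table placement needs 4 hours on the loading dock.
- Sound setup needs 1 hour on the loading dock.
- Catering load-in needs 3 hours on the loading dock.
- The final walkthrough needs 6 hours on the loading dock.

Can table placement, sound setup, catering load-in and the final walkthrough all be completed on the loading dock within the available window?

The loading dock window is 22 − 6 = 16 hours.
Running back to back, the jobs need 4 + 1 + 3 + 6 = 14 hours on the loading dock.
Since 14 ≤ 16, they fit within the window.

Yes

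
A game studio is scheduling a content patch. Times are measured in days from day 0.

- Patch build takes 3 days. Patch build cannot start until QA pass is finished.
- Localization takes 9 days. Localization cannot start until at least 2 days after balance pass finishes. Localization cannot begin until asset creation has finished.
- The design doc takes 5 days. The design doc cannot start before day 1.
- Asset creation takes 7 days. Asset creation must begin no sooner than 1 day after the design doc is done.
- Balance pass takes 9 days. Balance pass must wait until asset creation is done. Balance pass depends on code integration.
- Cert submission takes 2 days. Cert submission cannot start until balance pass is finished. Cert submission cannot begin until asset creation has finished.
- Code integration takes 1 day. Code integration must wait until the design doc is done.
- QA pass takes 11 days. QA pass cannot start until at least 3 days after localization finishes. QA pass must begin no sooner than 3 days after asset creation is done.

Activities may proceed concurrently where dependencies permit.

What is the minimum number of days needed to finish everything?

After its own release at day 1, the design doc can start at day 1 and finishes at day 6.
Code integration cannot begin until the design doc (finishes day 6). It runs from day 6 to 6 + 1 = day 7.
Asset creation cannot begin until the design doc (finishes day 6, plus 1-day gap → day 7). It runs from day 7 to 7 + 7 = day 14.
Balance pass needs all of asset creation (finishes day 14); code integration (finishes day 7). That puts its earliest start at day 14; it finishes at 14 + 9 = day 23.
Cert submission has to wait for balance pass (finishes day 23); asset creation (finishes day 14). The latest of these is day 23, so cert submission runs day 23 to 23 + 2 = day 25.
Localization cannot start until balance pass (finishes day 23, plus 2-day gap → day 25); asset creation (finishes day 14). The controlling bound is day 25, so localization finishes at 25 + 9 = day 34.
QA pass needs all of localization (finishes day 34, plus 3-day gap → day 37); asset creation (finishes day 14, plus 3-day gap → day 17). That puts its earliest start at day 37; it finishes at 37 + 11 = day 48.
Patch build cannot begin until QA pass (finishes day 48). It runs from day 48 to 48 + 3 = day 51.
All tasks are finished once the last one completes. Finish times: The design doc at 6, Asset creation at 14, Code integration at 7, Balance pass at 23, Localization at 34, QA pass at 48, Cert submission at 25, Patch build at 51. The latest is day 51.

51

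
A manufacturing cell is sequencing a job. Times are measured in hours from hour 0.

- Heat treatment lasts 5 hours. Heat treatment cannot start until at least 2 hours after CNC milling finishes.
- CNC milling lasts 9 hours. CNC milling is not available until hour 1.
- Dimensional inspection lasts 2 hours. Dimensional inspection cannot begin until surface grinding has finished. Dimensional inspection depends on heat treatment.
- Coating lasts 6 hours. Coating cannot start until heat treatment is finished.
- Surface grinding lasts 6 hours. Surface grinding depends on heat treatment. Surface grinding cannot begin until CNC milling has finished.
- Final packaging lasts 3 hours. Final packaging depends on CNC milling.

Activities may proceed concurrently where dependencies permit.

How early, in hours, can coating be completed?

CNC milling cannot begin until its own release at hour 1. It runs from hour 1 to 1 + 9 = hour 10.
Heat treatment waits on CNC milling (finishes hour 10, plus 2-hour gap → hour 12), so it starts at hour 12 and finishes at 12 + 5 = hour 17.
Coating waits on heat treatment (finishes hour 17), so it starts at hour 17 and finishes at 17 + 6 = hour 23.

23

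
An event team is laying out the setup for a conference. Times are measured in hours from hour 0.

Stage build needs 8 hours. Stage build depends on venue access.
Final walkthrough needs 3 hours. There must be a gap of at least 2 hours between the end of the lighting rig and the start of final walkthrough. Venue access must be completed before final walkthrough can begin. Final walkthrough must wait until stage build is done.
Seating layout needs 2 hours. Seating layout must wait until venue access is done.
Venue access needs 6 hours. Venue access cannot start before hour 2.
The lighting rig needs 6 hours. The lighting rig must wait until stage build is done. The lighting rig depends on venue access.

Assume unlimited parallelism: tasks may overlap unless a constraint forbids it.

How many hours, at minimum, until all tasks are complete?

Venue access waits on its own release at hour 2, so it starts at hour 2 and finishes at 2 + 6 = hour 8.
Seating layout waits on venue access (finishes hour 8), so it starts at hour 8 and finishes at 8 + 2 = hour 10.
After venue access (finishes hour 8), stage build can start at hour 8 and finishes at hour 16.
The lighting rig cannot start until stage build (finishes hour 16); venue access (finishes hour 8). The controlling bound is hour 16, so the lighting rig finishes at 16 + 6 = hour 22.
Final walkthrough cannot start until the lighting rig (finishes hour 22, plus 2-hour gap → hour 24); venue access (finishes hour 8); stage build (finishes hour 16). The controlling bound is hour 24, so final walkthrough finishes at 24 + 3 = hour 27.
All tasks are finished once the last one completes. Finish times: Venue access at 8, Stage build at 16, The lighting rig at 22, Seating layout at 10, Final walkthrough at 27. The latest is hour 27.

27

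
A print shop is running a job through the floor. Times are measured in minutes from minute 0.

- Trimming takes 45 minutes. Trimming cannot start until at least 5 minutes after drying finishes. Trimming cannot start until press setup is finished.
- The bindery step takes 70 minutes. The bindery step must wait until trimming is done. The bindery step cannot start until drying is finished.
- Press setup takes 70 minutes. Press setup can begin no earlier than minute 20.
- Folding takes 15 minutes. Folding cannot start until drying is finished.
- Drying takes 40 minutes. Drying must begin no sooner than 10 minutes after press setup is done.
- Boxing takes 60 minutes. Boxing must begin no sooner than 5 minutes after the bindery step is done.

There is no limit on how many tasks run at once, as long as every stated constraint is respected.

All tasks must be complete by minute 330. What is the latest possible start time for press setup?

Nothing follows boxing; the deadline of minute 330 is its only limit. It must start by 330 − 60 = minute 270.
The bindery step feeds into boxing (must start by minute 270, minus 5-minute gap → minute 265); so the bindery step must finish by minute 265 and therefore start by minute 195.
Trimming has to be done before the bindery step (must start by minute 195). That means finishing by minute 195, i.e. starting by 195 − 45 = minute 150.
Nothing follows folding; the deadline of minute 330 is its only limit. It must start by 330 − 15 = minute 315.
Drying must finish in time for trimming (must start by minute 150, minus 5-minute gap → minute 145); folding (must start by minute 315); the bindery step (must start by minute 195). The tightest is minute 145, so drying must start by 145 − 40 = minute 105.
Press setup must finish in time for drying (must start by minute 105, minus 10-minute gap → minute 95); trimming (must start by minute 150). The tightest is minute 95, so press setup must start by 95 − 70 = minute 25.

25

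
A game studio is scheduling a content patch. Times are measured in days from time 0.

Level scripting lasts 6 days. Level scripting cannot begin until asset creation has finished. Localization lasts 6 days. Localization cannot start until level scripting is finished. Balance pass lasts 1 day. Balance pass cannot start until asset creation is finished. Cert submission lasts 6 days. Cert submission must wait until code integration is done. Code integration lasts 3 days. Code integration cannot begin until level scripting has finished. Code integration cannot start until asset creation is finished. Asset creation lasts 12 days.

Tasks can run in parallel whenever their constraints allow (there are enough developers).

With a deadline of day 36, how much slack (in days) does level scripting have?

9

Nothing blocks asset creation, so it runs from day 0 to day 12.
After asset creation (finishes day 12), level scripting can start at day 12 and finishes at day 18.

Working backward from the deadline:
Cert submission must finish by day 36; it takes 6 days, so it must start by 36 − 6 = day 30.
Code integration feeds into cert submission (must start by day 30); so code integration must finish by day 30 and therefore start by day 27.
Nothing follows localization; the deadline of day 36 is its only limit. It must start by 36 − 6 = day 30.
Level scripting must finish in time for code integration (must start by day 27); localization (must start by day 30). The tightest is day 27, so level scripting must start by 27 − 6 = day 21.
So level scripting can start as early as day 12 and as late as day 21, giving 21 − 12 = 9 days of slack.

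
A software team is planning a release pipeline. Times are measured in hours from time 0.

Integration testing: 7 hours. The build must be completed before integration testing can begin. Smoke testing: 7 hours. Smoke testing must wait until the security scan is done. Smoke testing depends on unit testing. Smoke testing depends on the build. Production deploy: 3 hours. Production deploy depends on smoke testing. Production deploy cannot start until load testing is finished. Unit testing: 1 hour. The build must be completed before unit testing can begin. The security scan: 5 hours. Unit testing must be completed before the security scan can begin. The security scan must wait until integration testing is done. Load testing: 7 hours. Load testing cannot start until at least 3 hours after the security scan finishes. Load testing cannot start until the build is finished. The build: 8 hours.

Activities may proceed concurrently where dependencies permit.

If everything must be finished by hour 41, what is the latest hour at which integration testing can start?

16

To finish by hour 41, production deploy (duration 3) must start no later than hour 38.
Since production deploy (must start by hour 38) depends on it, smoke testing must finish by hour 38. Backing off its 7-hour duration gives a latest start of hour 31.
Load testing must finish before production deploy (must start by hour 38). With a 7-hour duration, load testing must start by 38 − 7 = hour 31.
The security scan feeds smoke testing (must start by hour 31); load testing (must start by hour 31, minus 3-hour gap → hour 28). Taking the minimum, the security scan must finish by hour 28 and start by 28 − 5 = hour 23.
Integration testing has to be done before the security scan (must start by hour 23). That means finishing by hour 23, i.e. starting by 23 − 7 = hour 16.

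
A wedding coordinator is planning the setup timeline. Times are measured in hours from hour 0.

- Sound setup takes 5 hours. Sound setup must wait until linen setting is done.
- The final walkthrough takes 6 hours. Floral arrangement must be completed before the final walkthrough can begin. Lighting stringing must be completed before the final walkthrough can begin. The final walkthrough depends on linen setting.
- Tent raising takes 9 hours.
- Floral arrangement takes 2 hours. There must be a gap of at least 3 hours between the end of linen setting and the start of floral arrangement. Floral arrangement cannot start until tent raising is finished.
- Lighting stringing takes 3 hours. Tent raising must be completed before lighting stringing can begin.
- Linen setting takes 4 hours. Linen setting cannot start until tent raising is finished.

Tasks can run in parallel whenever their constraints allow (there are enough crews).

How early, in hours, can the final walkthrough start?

18

Nothing blocks tent raising, so it runs from hour 0 to hour 9.
After tent raising (finishes hour 9), lighting stringing can start at hour 9 and finishes at hour 12.
After tent raising (finishes hour 9), linen setting can start at hour 9 and finishes at hour 13.
Floral arrangement has to wait for linen setting (finishes hour 13, plus 3-hour gap → hour 16); tent raising (finishes hour 9). The latest of these is hour 16, so floral arrangement runs hour 16 to 16 + 2 = hour 18.
The final walkthrough waits on floral arrangement (finishes hour 18); lighting stringing (finishes hour 12); linen setting (finishes hour 13). The latest of these is hour 18, which is the earliest the final walkthrough can start.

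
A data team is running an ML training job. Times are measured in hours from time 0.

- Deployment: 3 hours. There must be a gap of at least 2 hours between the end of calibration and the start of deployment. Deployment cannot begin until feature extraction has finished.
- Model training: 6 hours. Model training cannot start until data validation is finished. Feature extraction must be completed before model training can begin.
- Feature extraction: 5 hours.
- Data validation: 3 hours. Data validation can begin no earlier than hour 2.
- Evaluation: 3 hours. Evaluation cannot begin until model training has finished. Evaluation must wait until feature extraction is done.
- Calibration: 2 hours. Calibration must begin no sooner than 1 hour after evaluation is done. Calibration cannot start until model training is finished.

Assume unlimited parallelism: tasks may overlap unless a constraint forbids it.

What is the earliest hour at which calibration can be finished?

17

Nothing blocks feature extraction, so it runs from hour 0 to hour 5.
Data validation waits on its own release at hour 2, so it starts at hour 2 and finishes at 2 + 3 = hour 5.
Model training cannot start until data validation (finishes hour 5); feature extraction (finishes hour 5). The controlling bound is hour 5, so model training finishes at 5 + 6 = hour 11.
Evaluation has to wait for model training (finishes hour 11); feature extraction (finishes hour 5). The latest of these is hour 11, so evaluation runs hour 11 to 11 + 3 = hour 14.
Calibration cannot start until evaluation (finishes hour 14, plus 1-hour gap → hour 15); model training (finishes hour 11). The controlling bound is hour 15, so calibration finishes at 15 + 2 = hour 17.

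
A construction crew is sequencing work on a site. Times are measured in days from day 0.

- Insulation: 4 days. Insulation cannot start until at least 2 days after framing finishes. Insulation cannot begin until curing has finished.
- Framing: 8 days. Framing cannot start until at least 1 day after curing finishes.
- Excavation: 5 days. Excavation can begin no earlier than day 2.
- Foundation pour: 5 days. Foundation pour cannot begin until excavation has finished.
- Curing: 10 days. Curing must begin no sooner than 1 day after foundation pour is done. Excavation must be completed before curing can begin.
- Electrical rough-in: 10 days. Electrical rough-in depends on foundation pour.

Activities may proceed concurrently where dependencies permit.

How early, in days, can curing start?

After its own release at day 2, excavation can start at day 2 and finishes at day 7.
After excavation (finishes day 7), foundation pour can start at day 7 and finishes at day 12.
Curing waits on foundation pour (finishes day 12, plus 1-day gap → day 13); excavation (finishes day 7). The latest of these is day 13, which is the earliest curing can start.

13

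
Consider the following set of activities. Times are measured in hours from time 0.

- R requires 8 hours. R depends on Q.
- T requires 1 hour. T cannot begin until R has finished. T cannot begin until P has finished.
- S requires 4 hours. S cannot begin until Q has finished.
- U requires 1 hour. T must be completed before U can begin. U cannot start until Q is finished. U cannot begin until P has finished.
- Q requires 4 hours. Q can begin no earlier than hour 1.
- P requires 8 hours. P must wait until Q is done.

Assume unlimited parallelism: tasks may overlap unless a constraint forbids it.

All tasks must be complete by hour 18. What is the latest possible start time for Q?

U must finish by hour 18; it takes 1 hour, so it must start by 18 − 1 = hour 17.
Since U (must start by hour 17) depends on it, T must finish by hour 17. Backing off its 1-hour duration gives a latest start of hour 16.
P feeds T (must start by hour 16); U (must start by hour 17). Taking the minimum, P must finish by hour 16 and start by 16 − 8 = hour 8.
R must finish before T (must start by hour 16). With an 8-hour duration, R must start by 16 − 8 = hour 8.
S must finish by hour 18; it takes 4 hours, so it must start by 18 − 4 = hour 14.
Q feeds P (must start by hour 8); R (must start by hour 8); S (must start by hour 14); U (must start by hour 17). Taking the minimum, Q must finish by hour 8 and start by 8 − 4 = hour 4.

4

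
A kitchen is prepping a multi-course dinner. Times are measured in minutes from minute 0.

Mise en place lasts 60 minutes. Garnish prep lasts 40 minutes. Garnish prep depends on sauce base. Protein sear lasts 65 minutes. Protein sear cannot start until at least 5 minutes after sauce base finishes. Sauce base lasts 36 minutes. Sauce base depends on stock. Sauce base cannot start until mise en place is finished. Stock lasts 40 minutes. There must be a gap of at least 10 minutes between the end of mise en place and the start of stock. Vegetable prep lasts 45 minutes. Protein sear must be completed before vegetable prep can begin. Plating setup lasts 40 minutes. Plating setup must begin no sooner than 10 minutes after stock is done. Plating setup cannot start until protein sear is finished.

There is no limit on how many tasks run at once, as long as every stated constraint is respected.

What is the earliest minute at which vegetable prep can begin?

Mise en place can start immediately at minute 0; it finishes at minute 60.
Stock waits on mise en place (finishes minute 60, plus 10-minute gap → minute 70), so it starts at minute 70 and finishes at 70 + 40 = minute 110.
Sauce base has to wait for stock (finishes minute 110); mise en place (finishes minute 60). The latest of these is minute 110, so sauce base runs minute 110 to 110 + 36 = minute 146.
After sauce base (finishes minute 146, plus 5-minute gap → minute 151), protein sear can start at minute 151 and finishes at minute 216.
Vegetable prep waits on protein sear (finishes minute 216), so the earliest it can start is minute 216.

216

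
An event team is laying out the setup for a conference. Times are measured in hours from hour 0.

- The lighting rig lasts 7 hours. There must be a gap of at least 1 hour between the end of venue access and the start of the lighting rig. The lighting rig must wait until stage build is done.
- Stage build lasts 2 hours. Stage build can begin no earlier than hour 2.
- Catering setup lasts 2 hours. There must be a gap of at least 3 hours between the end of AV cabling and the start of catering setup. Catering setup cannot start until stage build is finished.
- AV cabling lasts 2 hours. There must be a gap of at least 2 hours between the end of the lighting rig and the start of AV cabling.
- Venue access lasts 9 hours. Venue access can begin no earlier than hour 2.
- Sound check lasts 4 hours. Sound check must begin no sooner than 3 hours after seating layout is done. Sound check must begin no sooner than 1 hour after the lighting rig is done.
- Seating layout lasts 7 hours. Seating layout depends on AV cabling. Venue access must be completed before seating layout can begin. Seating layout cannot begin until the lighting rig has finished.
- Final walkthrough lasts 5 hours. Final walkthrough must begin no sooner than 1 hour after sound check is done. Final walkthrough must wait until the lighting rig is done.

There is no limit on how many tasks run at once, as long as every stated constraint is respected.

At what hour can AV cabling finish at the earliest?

After its own release at hour 2, stage build can start at hour 2 and finishes at hour 4.
After its own release at hour 2, venue access can start at hour 2 and finishes at hour 11.
The lighting rig needs all of venue access (finishes hour 11, plus 1-hour gap → hour 12); stage build (finishes hour 4). That puts its earliest start at hour 12; it finishes at 12 + 7 = hour 19.
After the lighting rig (finishes hour 19, plus 2-hour gap → hour 21), AV cabling can start at hour 21 and finishes at hour 23.

23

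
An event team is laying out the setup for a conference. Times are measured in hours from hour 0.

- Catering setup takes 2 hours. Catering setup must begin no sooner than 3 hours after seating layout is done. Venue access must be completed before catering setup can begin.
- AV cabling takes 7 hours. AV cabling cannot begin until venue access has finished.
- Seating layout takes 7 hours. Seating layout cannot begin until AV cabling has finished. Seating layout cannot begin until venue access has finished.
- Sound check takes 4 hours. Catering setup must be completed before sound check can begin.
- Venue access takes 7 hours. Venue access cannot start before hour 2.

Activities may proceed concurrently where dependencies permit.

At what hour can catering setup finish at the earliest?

28

Venue access waits on its own release at hour 2, so it starts at hour 2 and finishes at 2 + 7 = hour 9.
AV cabling waits on venue access (finishes hour 9), so it starts at hour 9 and finishes at 9 + 7 = hour 16.
For seating layout: AV cabling (finishes hour 16); venue access (finishes hour 9). Taking the maximum gives a start of hour 16, and it finishes at 16 + 7 = hour 23.
Catering setup cannot start until seating layout (finishes hour 23, plus 3-hour gap → hour 26); venue access (finishes hour 9). The controlling bound is hour 26, so catering setup finishes at 26 + 2 = hour 28.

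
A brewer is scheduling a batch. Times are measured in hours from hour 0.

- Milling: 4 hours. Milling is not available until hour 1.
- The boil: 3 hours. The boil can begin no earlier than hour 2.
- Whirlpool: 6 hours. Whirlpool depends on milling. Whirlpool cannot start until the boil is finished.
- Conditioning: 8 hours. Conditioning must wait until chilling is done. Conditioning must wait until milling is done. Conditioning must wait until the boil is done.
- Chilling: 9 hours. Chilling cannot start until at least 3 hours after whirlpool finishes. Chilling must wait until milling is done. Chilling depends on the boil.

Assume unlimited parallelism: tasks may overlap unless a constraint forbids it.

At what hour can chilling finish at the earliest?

23

The boil waits on its own release at hour 2, so it starts at hour 2 and finishes at 2 + 3 = hour 5.
Milling cannot begin until its own release at hour 1. It runs from hour 1 to 1 + 4 = hour 5.
Whirlpool needs all of milling (finishes hour 5); the boil (finishes hour 5). That puts its earliest start at hour 5; it finishes at 5 + 6 = hour 11.
Chilling cannot start until whirlpool (finishes hour 11, plus 3-hour gap → hour 14); milling (finishes hour 5); the boil (finishes hour 5). The controlling bound is hour 14, so chilling finishes at 14 + 9 = hour 23.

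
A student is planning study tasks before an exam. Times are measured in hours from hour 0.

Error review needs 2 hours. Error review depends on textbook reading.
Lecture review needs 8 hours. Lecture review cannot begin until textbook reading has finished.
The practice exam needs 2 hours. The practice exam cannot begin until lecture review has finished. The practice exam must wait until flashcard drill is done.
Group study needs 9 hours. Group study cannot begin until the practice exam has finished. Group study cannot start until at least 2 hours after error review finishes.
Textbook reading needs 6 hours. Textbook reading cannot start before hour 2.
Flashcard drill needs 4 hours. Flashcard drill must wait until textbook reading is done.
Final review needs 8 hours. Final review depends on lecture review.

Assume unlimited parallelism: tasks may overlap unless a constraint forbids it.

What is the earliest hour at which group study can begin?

Textbook reading waits on its own release at hour 2, so it starts at hour 2 and finishes at 2 + 6 = hour 8.
After textbook reading (finishes hour 8), error review can start at hour 8 and finishes at hour 10.
After textbook reading (finishes hour 8), flashcard drill can start at hour 8 and finishes at hour 12.
Lecture review cannot begin until textbook reading (finishes hour 8). It runs from hour 8 to 8 + 8 = hour 16.
The practice exam has to wait for lecture review (finishes hour 16); flashcard drill (finishes hour 12). The latest of these is hour 16, so the practice exam runs hour 16 to 16 + 2 = hour 18.
Group study waits on the practice exam (finishes hour 18); error review (finishes hour 10, plus 2-hour gap → hour 12). The latest of these is hour 18, which is the earliest group study can start.

18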